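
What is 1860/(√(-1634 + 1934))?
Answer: 62*√3 ≈ 107.39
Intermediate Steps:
1860/(√(-1634 + 1934)) = 1860/(√300) = 1860/((10*√3)) = 1860*(√3/30) = 62*√3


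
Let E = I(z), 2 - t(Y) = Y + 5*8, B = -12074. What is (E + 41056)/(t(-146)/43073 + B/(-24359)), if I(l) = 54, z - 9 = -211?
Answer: 21566618579885/261347087 ≈ 82521.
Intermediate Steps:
z = -202 (z = 9 - 211 = -202)
t(Y) = -38 - Y (t(Y) = 2 - (Y + 5*8) = 2 - (Y + 40) = 2 - (40 + Y) = 2 + (-40 - Y) = -38 - Y)
E = 54
(E + 41056)/(t(-146)/43073 + B/(-24359)) = (54 + 41056)/((-38 - 1*(-146))/43073 - 12074/(-24359)) = 41110/((-38 + 146)*(1/43073) - 12074*(-1/24359)) = 41110/(108*(1/43073) + 12074/24359) = 41110/(108/43073 + 12074/24359) = 41110/(522694174/1049215207) = 41110*(1049215207/522694174) = 21566618579885/261347087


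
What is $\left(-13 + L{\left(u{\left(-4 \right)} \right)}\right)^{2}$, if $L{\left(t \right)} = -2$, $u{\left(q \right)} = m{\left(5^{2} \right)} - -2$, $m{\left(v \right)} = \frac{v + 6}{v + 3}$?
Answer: $225$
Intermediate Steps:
$m{\left(v \right)} = \frac{6 + v}{3 + v}$
$u{\left(q \right)} = \frac{87}{28}$ ($u{\left(q \right)} = \frac{6 + 5^{2}}{3 + 5^{2}} - -2 = \frac{6 + 25}{3 + 25} + 2 = \frac{1}{28} \cdot 31 + 2 = \frac{31}{28} + 2 = \frac{87}{28}$)
$\left(-13 + L{\left(u{\left(-4 \right)} \right)}\right)^{2} = \left(-13 - 2\right)^{2} = \left(-15\right)^{2} = 225$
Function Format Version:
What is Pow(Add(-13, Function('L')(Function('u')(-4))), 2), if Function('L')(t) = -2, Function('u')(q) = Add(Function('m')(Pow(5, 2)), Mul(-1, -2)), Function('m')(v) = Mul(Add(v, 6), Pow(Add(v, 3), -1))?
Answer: 225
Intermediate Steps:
Function('m')(v) = Mul(Pow(Add(3, v), -1), Add(6, v)) (Function('m')(v) = Mul(Add(6, v), Pow(Add(3, v), -1)) = Mul(Pow(Add(3, v), -1), Add(6, v)))
Function('u')(q) = Rational(87, 28) (Function('u')(q) = Add(Mul(Pow(Add(3, Pow(5, 2)), -1), Add(6, Pow(5, 2))), Mul(-1, -2)) = Add(Mul(Pow(Add(3, 25), -1), Add(6, 25)), 2) = Add(Mul(Pow(28, -1), 31), 2) = Add(Mul(Rational(1, 28), 31), 2) = Add(Rational(31, 28), 2) = Rational(87, 28))
Pow(Add(-13, Function('L')(Function('u')(-4))), 2) = Pow(Add(-13, -2), 2) = Pow(-15, 2) = 225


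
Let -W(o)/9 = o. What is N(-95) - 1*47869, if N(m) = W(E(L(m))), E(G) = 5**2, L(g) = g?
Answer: -48094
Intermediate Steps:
E(G) = 25
W(o) = -9*o
N(m) = -225 (N(m) = -9*25 = -225)
N(-95) - 1*47869 = -225 - 1*47869 = -225 - 47869 = -48094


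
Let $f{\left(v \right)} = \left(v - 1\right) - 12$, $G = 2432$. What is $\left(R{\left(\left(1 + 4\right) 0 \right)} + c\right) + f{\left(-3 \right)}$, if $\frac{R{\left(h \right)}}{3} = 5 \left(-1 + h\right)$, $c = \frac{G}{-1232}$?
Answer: $- \frac{2539}{77} \approx -32.974$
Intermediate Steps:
$f{\left(v \right)} = -13 + v$ ($f{\left(v \right)} = \left(-1 + v\right) - 12 = -13 + v$)
$c = - \frac{152}{77}$ ($c = \frac{2432}{-1232} = 2432 \left(- \frac{1}{1232}\right) = - \frac{152}{77} \approx -1.974$)
$R{\left(h \right)} = -15 + 15 h$ ($R{\left(h \right)} = 3 \cdot 5 \left(-1 + h\right) = 3 \left(-5 + 5 h\right) = -15 + 15 h$)
$\left(R{\left(\left(1 + 4\right) 0 \right)} + c\right) + f{\left(-3 \right)} = \left(\left(-15 + 15 \left(1 + 4\right) 0\right) - \frac{152}{77}\right) - 16 = \left(\left(-15 + 15 \cdot 5 \cdot 0\right) - \frac{152}{77}\right) - 16 = \left(\left(-15 + 15 \cdot 0\right) - \frac{152}{77}\right) - 16 = \left(\left(-15 + 0\right) - \frac{152}{77}\right) - 16 = \left(-15 - \frac{152}{77}\right) - 16 = - \frac{1307}{77} - 16 = - \frac{2539}{77}$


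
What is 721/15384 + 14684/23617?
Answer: 242926513/363323928 ≈ 0.66862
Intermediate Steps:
721/15384 + 14684/23617 = 242926513/363323928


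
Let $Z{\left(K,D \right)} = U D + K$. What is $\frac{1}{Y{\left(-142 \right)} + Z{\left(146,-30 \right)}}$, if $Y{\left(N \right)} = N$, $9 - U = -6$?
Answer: $- \frac{1}{446} \approx -0.0022422$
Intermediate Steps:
$U = 15$ ($U = 9 - -6 = 9 + 6 = 15$)
$Z{\left(K,D \right)} = K + 15 D$ ($Z{\left(K,D \right)} = 15 D + K = K + 15 D$)
$\frac{1}{Y{\left(-142 \right)} + Z{\left(146,-30 \right)}} = \frac{1}{-142 + \left(146 + 15 \left(-30\right)\right)} = \frac{1}{-142 + \left(146 - 450\right)} = \frac{1}{-142 - 304} = \frac{1}{-446} = - \frac{1}{446}$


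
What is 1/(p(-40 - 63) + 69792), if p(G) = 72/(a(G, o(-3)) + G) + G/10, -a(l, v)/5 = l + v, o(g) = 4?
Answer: 490/34193123 ≈ 1.4330e-5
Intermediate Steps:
a(l, v) = -5*l - 5*v (a(l, v) = -5*(l + v) = -5*l - 5*v)
p(G) = 72/(-20 - 4*G) + G/10 (p(G) = 72/((-5*G - 5*4) + G) + G/10 = 72/((-5*G - 20) + G) + G*(⅒) = 72/((-20 - 5*G) + G) + G/10 = 72/(-20 - 4*G) + G/10)
1/(p(-40 - 63) + 69792) = 1/((-180 + (-40 - 63)² + 5*(-40 - 63))/(10*(5 + (-40 - 63))) + 69792) = 1/((-180 + (-103)² + 5*(-103))/(10*(5 - 103)) + 69792) = 1/((⅒)*(-180 + 10609 - 515)/(-98) + 69792) = 1/((⅒)*(-1/98)*9914 + 69792) = 1/(-4957/490 + 69792) = 1/(34193123/490) = 490/34193123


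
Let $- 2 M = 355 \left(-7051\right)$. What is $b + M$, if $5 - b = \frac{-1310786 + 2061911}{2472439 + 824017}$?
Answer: $\frac{4125703479095}{3296456} \approx 1.2516 \cdot 10^{6}$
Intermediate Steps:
$b = \frac{15731155}{3296456}$ ($b = 5 - \frac{-1310786 + 2061911}{2472439 + 824017} = 5 - \frac{751125}{3296456} = \frac{15731155}{3296456} \approx 4.7721$)
$M = \frac{2503105}{2}$ ($M = - \frac{355 \left(-7051\right)}{2} = \left(- \frac{1}{2}\right) \left(-2503105\right) = \frac{2503105}{2} \approx 1.2516 \cdot 10^{6}$)
$b + M = \frac{15731155}{3296456} + \frac{2503105}{2} = \frac{4125703479095}{3296456}$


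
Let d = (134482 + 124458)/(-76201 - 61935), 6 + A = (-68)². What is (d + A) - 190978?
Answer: -6435820975/34534 ≈ -1.8636e+5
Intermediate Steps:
A = 4618 (A = -6 + (-68)² = -6 + 4624 = 4618)
d = -64735/34534 (d = 258940/(-138136) = 258940*(-1/138136) = -64735/34534 ≈ -1.8745)
(d + A) - 190978 = (-64735/34534 + 4618) - 190978 = 159413277/34534 - 190978 = -6435820975/34534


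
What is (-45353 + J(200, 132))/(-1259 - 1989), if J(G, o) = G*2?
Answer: 44953/3248 ≈ 13.840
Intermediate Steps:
J(G, o) = 2*G
(-45353 + J(200, 132))/(-1259 - 1989) = (-45353 + 2*200)/(-1259 - 1989) = (-45353 + 400)/(-3248) = -44953*(-1/3248) = 44953/3248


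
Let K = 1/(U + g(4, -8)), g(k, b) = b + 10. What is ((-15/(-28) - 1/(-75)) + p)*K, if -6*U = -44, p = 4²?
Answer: 34753/19600 ≈ 1.7731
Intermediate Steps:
p = 16
g(k, b) = 10 + b
U = 22/3 (U = -⅙*(-44) = 22/3 ≈ 7.3333)
K = 3/28 (K = 1/(22/3 + (10 - 8)) = 1/(22/3 + 2) = 1/(28/3) = 3/28 ≈ 0.10714)
((-15/(-28) - 1/(-75)) + p)*K = ((-15/(-28) - 1/(-75)) + 16)*(3/28) = ((-15*(-1/28) - 1*(-1/75)) + 16)*(3/28) = ((15/28 + 1/75) + 16)*(3/28) = (1153/2100 + 16)*(3/28) = (34753/2100)*(3/28) = 34753/19600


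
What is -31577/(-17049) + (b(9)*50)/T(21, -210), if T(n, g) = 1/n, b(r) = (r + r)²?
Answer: 5800101377/17049 ≈ 3.4020e+5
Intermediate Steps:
b(r) = 4*r² (b(r) = (2*r)² = 4*r²)
-31577/(-17049) + (b(9)*50)/T(21, -210) = -31577/(-17049) + ((4*9²)*50)/(1/21) = -31577*(-1/17049) + ((4*81)*50)/(1/21) = 31577/17049 + (324*50)*21 = 31577/17049 + 16200*21 = 31577/17049 + 340200 = 5800101377/17049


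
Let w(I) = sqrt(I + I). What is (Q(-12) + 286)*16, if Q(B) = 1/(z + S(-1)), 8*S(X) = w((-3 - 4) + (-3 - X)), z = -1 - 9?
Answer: 14679264/3209 - 192*I*sqrt(2)/3209 ≈ 4574.4 - 0.084615*I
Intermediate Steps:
z = -10
w(I) = sqrt(2)*sqrt(I) (w(I) = sqrt(2*I) = sqrt(2)*sqrt(I))
S(X) = sqrt(2)*sqrt(-10 - X)/8 (S(X) = (sqrt(2)*sqrt((-3 - 4) + (-3 - X)))/8 = (sqrt(2)*sqrt(-7 + (-3 - X)))/8 = (sqrt(2)*sqrt(-10 - X))/8 = sqrt(2)*sqrt(-10 - X)/8)
Q(B) = 1/(-10 + 3*I*sqrt(2)/8) (Q(B) = 1/(-10 + sqrt(-20 - 2*(-1))/8) = 1/(-10 + sqrt(-20 + 2)/8) = 1/(-10 + sqrt(-18)/8) = 1/(-10 + (3*I*sqrt(2))/8) = 1/(-10 + 3*I*sqrt(2)/8))
(Q(-12) + 286)*16 = ((-320/3209 - 12*I*sqrt(2)/3209) + 286)*16 = (917454/3209 - 12*I*sqrt(2)/3209)*16 = 14679264/3209 - 192*I*sqrt(2)/3209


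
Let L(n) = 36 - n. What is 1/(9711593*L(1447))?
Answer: -1/13703057723 ≈ -7.2976e-11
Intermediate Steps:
1/(9711593*L(1447)) = 1/(9711593*(36 - 1*1447)) = 1/(9711593*(36 - 1447)) = (1/9711593)/(-1411) = (1/9711593)*(-1/1411) = -1/13703057723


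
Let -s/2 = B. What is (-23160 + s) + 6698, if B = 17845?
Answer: -52152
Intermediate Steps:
s = -35690 (s = -2*17845 = -35690)
(-23160 + s) + 6698 = (-23160 - 35690) + 6698 = -58850 + 6698 = -52152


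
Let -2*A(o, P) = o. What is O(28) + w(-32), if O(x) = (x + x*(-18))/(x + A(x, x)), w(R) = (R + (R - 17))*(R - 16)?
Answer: 3854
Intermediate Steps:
A(o, P) = -o/2
w(R) = (-17 + 2*R)*(-16 + R) (w(R) = (R + (-17 + R))*(-16 + R) = (-17 + 2*R)*(-16 + R))
O(x) = -34 (O(x) = (x + x*(-18))/(x - x/2) = (x - 18*x)/((x/2)) = (-17*x)*(2/x) = -34)
O(28) + w(-32) = -34 + (272 - 49*(-32) + 2*(-32)**2) = -34 + (272 + 1568 + 2*1024) = -34 + (272 + 1568 + 2048) = -34 + 3888 = 3854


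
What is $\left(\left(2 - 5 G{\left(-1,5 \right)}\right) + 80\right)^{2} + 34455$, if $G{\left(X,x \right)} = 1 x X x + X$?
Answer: $79399$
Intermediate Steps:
$G{\left(X,x \right)} = X + X x^{2}$ ($G{\left(X,x \right)} = x X x + X = X x x + X = X x^{2} + X = X + X x^{2}$)
$\left(\left(2 - 5 G{\left(-1,5 \right)}\right) + 80\right)^{2} + 34455 = \left(\left(2 - 5 \left(- (1 + 5^{2})\right)\right) + 80\right)^{2} + 34455 = \left(\left(2 - 5 \left(- (1 + 25)\right)\right) + 80\right)^{2} + 34455 = \left(\left(2 - 5 \left(\left(-1\right) 26\right)\right) + 80\right)^{2} + 34455 = \left(\left(2 - -130\right) + 80\right)^{2} + 34455 = \left(\left(2 + 130\right) + 80\right)^{2} + 34455 = \left(132 + 80\right)^{2} + 34455 = 212^{2} + 34455 = 44944 + 34455 = 79399$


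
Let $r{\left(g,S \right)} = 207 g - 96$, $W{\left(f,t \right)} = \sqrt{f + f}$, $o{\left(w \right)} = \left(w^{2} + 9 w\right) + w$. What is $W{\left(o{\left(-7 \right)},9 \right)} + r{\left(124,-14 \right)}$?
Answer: $25572 + i \sqrt{42} \approx 25572.0 + 6.4807 i$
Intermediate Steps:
$o{\left(w \right)} = w^{2} + 10 w$
$W{\left(f,t \right)} = \sqrt{2} \sqrt{f}$ ($W{\left(f,t \right)} = \sqrt{2 f} = \sqrt{2} \sqrt{f}$)
$r{\left(g,S \right)} = -96 + 207 g$
$W{\left(o{\left(-7 \right)},9 \right)} + r{\left(124,-14 \right)} = \sqrt{2} \sqrt{- 7 \left(10 - 7\right)} + \left(-96 + 207 \cdot 124\right) = \sqrt{2} \sqrt{\left(-7\right) 3} + \left(-96 + 25668\right) = \sqrt{2} \sqrt{-21} + 25572 = \sqrt{2} i \sqrt{21} + 25572 = i \sqrt{42} + 25572 = 25572 + i \sqrt{42}$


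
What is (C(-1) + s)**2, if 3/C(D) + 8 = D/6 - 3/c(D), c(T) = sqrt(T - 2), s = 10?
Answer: 16*(3540*sqrt(3) + 13249*I)/(588*sqrt(3) + 2293*I) ≈ 93.087 - 1.4387*I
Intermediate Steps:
c(T) = sqrt(-2 + T)
C(D) = 3/(-8 - 3/sqrt(-2 + D) + D/6) (C(D) = 3/(-8 + (D/6 - 3/sqrt(-2 + D))) = 3/(-8 + (-3/sqrt(-2 + D) + D/6)) = 3/(-8 - 3/sqrt(-2 + D) + D/6))
(C(-1) + s)**2 = (18*sqrt(-2 - 1)/(-18 - 48*sqrt(-2 - 1) - sqrt(-2 - 1)) + 10)**2 = (18*sqrt(-3)/(-18 - 48*I*sqrt(3) - sqrt(-3)) + 10)**2 = (18*(I*sqrt(3))/(-18 - 48*I*sqrt(3) - I*sqrt(3)) + 10)**2 = (18*(I*sqrt(3))/(-18 - 49*I*sqrt(3)) + 10)**2 = (18*I*sqrt(3)/(-18 - 49*I*sqrt(3)) + 10)**2 = (10 + 18*I*sqrt(3)/(-18 - 49*I*sqrt(3)))**2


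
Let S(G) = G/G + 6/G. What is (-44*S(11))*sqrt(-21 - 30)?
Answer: -68*I*sqrt(51) ≈ -485.62*I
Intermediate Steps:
S(G) = 1 + 6/G
(-44*S(11))*sqrt(-21 - 30) = (-44*(6 + 11)/11)*sqrt(-21 - 30) = (-4*17)*sqrt(-51) = (-44*17/11)*(I*sqrt(51)) = -68*I*sqrt(51)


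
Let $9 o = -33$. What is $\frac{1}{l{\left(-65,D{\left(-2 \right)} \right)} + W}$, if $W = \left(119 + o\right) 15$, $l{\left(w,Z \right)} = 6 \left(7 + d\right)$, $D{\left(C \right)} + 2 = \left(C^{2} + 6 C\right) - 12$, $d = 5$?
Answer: $\frac{1}{1802} \approx 0.00055494$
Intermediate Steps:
$o = - \frac{11}{3}$ ($o = \frac{1}{9} \left(-33\right) = - \frac{11}{3} \approx -3.6667$)
$D{\left(C \right)} = -14 + C^{2} + 6 C$ ($D{\left(C \right)} = -2 - \left(12 - C^{2} - 6 C\right) = -2 + \left(-12 + C^{2} + 6 C\right) = -14 + C^{2} + 6 C$)
$l{\left(w,Z \right)} = 72$ ($l{\left(w,Z \right)} = 6 \left(7 + 5\right) = 6 \cdot 12 = 72$)
$W = 1730$ ($W = \left(119 - \frac{11}{3}\right) 15 = \frac{346}{3} \cdot 15 = 1730$)
$\frac{1}{l{\left(-65,D{\left(-2 \right)} \right)} + W} = \frac{1}{72 + 1730} = \frac{1}{1802}$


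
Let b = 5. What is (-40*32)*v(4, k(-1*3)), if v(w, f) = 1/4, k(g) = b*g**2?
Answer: -320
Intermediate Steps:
k(g) = 5*g**2
v(w, f) = 1/4
(-40*32)*v(4, k(-1*3)) = -40*32*(1/4) = -1280*1/4 = -320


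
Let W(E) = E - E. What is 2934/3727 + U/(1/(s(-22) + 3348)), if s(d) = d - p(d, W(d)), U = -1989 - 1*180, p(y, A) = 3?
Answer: -26862673815/3727 ≈ -7.2076e+6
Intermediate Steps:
W(E) = 0
U = -2169 (U = -1989 - 180 = -2169)
s(d) = -3 + d (s(d) = d - 1*3 = d - 3 = -3 + d)
2934/3727 + U/(1/(s(-22) + 3348)) = 2934/3727 - 2169/(1/((-3 - 22) + 3348)) = 2934*(1/3727) - 2169/(1/(-25 + 3348)) = 2934/3727 - 2169/(1/3323) = 2934/3727 - 2169/1/3323 = 2934/3727 - 2169*3323 = 2934/3727 - 7207587 = -26862673815/3727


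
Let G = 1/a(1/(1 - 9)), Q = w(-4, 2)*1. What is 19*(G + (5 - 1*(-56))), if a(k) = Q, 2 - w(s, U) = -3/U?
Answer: 8151/7 ≈ 1164.4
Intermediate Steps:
w(s, U) = 2 + 3/U (w(s, U) = 2 - (-3)/U = 2 + 3/U)
Q = 7/2 (Q = (2 + 3/2)*1 = (7/2)*1 = 7/2 ≈ 3.5000)
a(k) = 7/2
G = 2/7 (G = 1/(7/2) = 2/7 ≈ 0.28571)
19*(G + (5 - 1*(-56))) = 19*(2/7 + (5 - 1*(-56))) = 19*(2/7 + (5 + 56)) = 19*(2/7 + 61) = 19*(429/7) = 8151/7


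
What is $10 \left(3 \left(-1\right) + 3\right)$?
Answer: $0$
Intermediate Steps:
$10 \left(3 \left(-1\right) + 3\right) = 10 \left(-3 + 3\right) = 10 \cdot 0 = 0$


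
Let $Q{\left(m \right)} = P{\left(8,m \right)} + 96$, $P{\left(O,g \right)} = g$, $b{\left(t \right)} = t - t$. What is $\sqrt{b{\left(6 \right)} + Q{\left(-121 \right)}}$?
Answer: $5 i \approx 5.0 i$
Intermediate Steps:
$b{\left(t \right)} = 0$
$Q{\left(m \right)} = 96 + m$ ($Q{\left(m \right)} = m + 96 = 96 + m$)
$\sqrt{b{\left(6 \right)} + Q{\left(-121 \right)}} = \sqrt{0 + \left(96 - 121\right)} = \sqrt{0 - 25} = \sqrt{-25} = 5 i$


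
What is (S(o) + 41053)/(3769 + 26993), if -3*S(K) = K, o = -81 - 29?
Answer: 123269/92286 ≈ 1.3357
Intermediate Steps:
o = -110
S(K) = -K/3
(S(o) + 41053)/(3769 + 26993) = (-1/3*(-110) + 41053)/(3769 + 26993) = (110/3 + 41053)/30762 = (123269/3)*(1/30762) = 123269/92286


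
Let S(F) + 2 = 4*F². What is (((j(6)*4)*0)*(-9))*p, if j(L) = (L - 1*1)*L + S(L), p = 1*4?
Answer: 0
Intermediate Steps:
S(F) = -2 + 4*F²
p = 4
j(L) = -2 + 4*L² + L*(-1 + L) (j(L) = (L - 1*1)*L + (-2 + 4*L²) = (L - 1)*L + (-2 + 4*L²) = (-1 + L)*L + (-2 + 4*L²) = L*(-1 + L) + (-2 + 4*L²) = -2 + 4*L² + L*(-1 + L))
(((j(6)*4)*0)*(-9))*p = ((((-2 - 1*6 + 5*6²)*4)*0)*(-9))*4 = ((((-2 - 6 + 5*36)*4)*0)*(-9))*4 = ((((-2 - 6 + 180)*4)*0)*(-9))*4 = (((172*4)*0)*(-9))*4 = ((688*0)*(-9))*4 = (0*(-9))*4 = 0*4 = 0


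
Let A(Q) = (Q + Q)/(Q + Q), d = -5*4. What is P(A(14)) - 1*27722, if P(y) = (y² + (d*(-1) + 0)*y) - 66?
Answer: -27767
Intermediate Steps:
d = -20
A(Q) = 1 (A(Q) = (2*Q)/((2*Q)) = (2*Q)*(1/(2*Q)) = 1)
P(y) = -66 + y² + 20*y (P(y) = (y² + (-20*(-1) + 0)*y) - 66 = (y² + (20 + 0)*y) - 66 = (y² + 20*y) - 66 = -66 + y² + 20*y)
P(A(14)) - 1*27722 = (-66 + 1² + 20*1) - 1*27722 = (-66 + 1 + 20) - 27722 = -45 - 27722 = -27767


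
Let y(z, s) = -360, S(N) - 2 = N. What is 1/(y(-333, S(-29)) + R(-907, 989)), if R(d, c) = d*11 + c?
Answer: -1/9348 ≈ -0.00010697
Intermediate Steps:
S(N) = 2 + N
R(d, c) = c + 11*d (R(d, c) = 11*d + c = c + 11*d)
1/(y(-333, S(-29)) + R(-907, 989)) = 1/(-360 + (989 + 11*(-907))) = 1/(-360 + (989 - 9977)) = 1/(-360 - 8988) = 1/(-9348) = -1/9348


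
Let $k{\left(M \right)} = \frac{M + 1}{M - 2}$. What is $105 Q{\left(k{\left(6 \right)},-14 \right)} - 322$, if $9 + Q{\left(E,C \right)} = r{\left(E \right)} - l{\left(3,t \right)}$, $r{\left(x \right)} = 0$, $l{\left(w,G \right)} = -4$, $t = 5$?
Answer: $-847$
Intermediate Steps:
$k{\left(M \right)} = \frac{1 + M}{-2 + M}$
$Q{\left(E,C \right)} = -5$ ($Q{\left(E,C \right)} = -9 + \left(0 - -4\right) = -9 + \left(0 + 4\right) = -9 + 4 = -5$)
$105 Q{\left(k{\left(6 \right)},-14 \right)} - 322 = 105 \left(-5\right) - 322 = -525 - 322 = -847$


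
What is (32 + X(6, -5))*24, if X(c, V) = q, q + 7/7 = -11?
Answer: 480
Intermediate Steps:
q = -12 (q = -1 - 11 = -12)
X(c, V) = -12
(32 + X(6, -5))*24 = (32 - 12)*24 = 20*24 = 480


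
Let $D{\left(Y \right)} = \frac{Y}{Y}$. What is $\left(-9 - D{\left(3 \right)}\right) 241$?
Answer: $-2410$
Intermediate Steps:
$D{\left(Y \right)} = 1$
$\left(-9 - D{\left(3 \right)}\right) 241 = \left(-9 - 1\right) 241 = \left(-10\right) 241 = -2410$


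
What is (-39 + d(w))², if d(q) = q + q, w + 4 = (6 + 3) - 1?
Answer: 961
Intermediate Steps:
w = 4 (w = -4 + ((6 + 3) - 1) = -4 + (9 - 1) = -4 + 8 = 4)
d(q) = 2*q
(-39 + d(w))² = (-39 + 2*4)² = (-39 + 8)² = (-31)² = 961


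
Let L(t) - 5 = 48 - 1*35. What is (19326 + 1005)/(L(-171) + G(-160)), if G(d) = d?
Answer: -20331/142 ≈ -143.18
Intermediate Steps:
L(t) = 18 (L(t) = 5 + (48 - 1*35) = 5 + (48 - 35) = 5 + 13 = 18)
(19326 + 1005)/(L(-171) + G(-160)) = (19326 + 1005)/(18 - 160) = 20331/(-142) = 20331*(-1/142) = -20331/142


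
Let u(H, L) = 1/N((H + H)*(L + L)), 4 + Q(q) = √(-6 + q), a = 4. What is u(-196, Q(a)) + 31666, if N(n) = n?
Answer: 111717649/3528 + I*√2/14112 ≈ 31666.0 + 0.00010021*I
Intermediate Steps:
Q(q) = -4 + √(-6 + q)
u(H, L) = 1/(4*H*L) (u(H, L) = 1/((H + H)*(L + L)) = 1/((2*H)*(2*L)) = 1/(4*H*L))
u(-196, Q(a)) + 31666 = (¼)/(-196*(-4 + √(-6 + 4))) + 31666 = (¼)*(-1/196)/(-4 + √(-2)) + 31666 = (¼)*(-1/196)/(-4 + I*√2) + 31666 = -1/(784*(-4 + I*√2)) + 31666 = 31666 - 1/(784*(-4 + I*√2))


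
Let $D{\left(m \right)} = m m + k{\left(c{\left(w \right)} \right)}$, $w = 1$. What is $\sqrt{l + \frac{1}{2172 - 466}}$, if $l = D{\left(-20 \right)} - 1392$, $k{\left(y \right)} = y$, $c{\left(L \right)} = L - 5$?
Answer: $\frac{5 i \sqrt{115951702}}{1706} \approx 31.559 i$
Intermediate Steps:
$c{\left(L \right)} = -5 + L$
$D{\left(m \right)} = -4 + m^{2}$ ($D{\left(m \right)} = m m + \left(-5 + 1\right) = m^{2} - 4 = -4 + m^{2}$)
$l = -996$ ($l = \left(-4 + \left(-20\right)^{2}\right) - 1392 = \left(-4 + 400\right) - 1392 = 396 - 1392 = -996$)
$\sqrt{l + \frac{1}{2172 - 466}} = \sqrt{-996 + \frac{1}{2172 - 466}} = \sqrt{-996 + \frac{1}{1706}} = \sqrt{- \frac{1699175}{1706}} = \frac{5 i \sqrt{115951702}}{1706}$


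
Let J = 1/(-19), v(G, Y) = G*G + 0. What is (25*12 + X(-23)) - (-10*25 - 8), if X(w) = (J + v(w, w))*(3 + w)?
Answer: -190398/19 ≈ -10021.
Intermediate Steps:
v(G, Y) = G² (v(G, Y) = G² + 0 = G²)
J = -1/19 ≈ -0.052632
X(w) = (3 + w)*(-1/19 + w²) (X(w) = (-1/19 + w²)*(3 + w) = (3 + w)*(-1/19 + w²))
(25*12 + X(-23)) - (-10*25 - 8) = (25*12 + (-3/19 + (-23)³ + 3*(-23)² - 1/19*(-23))) - (-10*25 - 8) = (300 + (-3/19 - 12167 + 3*529 + 23/19)) - (-250 - 8) = (300 + (-3/19 - 12167 + 1587 + 23/19)) - 1*(-258) = (300 - 201000/19) + 258 = -195300/19 + 258 = -190398/19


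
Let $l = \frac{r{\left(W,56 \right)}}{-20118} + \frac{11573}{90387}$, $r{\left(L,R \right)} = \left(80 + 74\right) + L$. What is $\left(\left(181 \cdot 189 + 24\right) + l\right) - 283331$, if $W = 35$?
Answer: $- \frac{21569571373657}{86590746} \approx -2.491 \cdot 10^{5}$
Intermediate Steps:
$r{\left(L,R \right)} = 154 + L$
$l = \frac{10273451}{86590746}$ ($l = \frac{154 + 35}{-20118} + \frac{11573}{90387} = 189 \left(- \frac{1}{20118}\right) + 11573 \cdot \frac{1}{90387} = - \frac{9}{958} + \frac{11573}{90387} = \frac{10273451}{86590746} \approx 0.11864$)
$\left(\left(181 \cdot 189 + 24\right) + l\right) - 283331 = \left(\left(181 \cdot 189 + 24\right) + \frac{10273451}{86590746}\right) - 283331 = \left(\left(34209 + 24\right) + \frac{10273451}{86590746}\right) - 283331 = \left(34233 + \frac{10273451}{86590746}\right) - 283331 = \frac{2964271281269}{86590746} - 283331 = - \frac{21569571373657}{86590746}$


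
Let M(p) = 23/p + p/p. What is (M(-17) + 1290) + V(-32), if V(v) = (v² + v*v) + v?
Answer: 56196/17 ≈ 3305.6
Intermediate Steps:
V(v) = v + 2*v² (V(v) = (v² + v²) + v = 2*v² + v = v + 2*v²)
M(p) = 1 + 23/p (M(p) = 23/p + 1 = 1 + 23/p)
(M(-17) + 1290) + V(-32) = ((23 - 17)/(-17) + 1290) - 32*(1 + 2*(-32)) = (-1/17*6 + 1290) - 32*(1 - 64) = (-6/17 + 1290) - 32*(-63) = 21924/17 + 2016 = 56196/17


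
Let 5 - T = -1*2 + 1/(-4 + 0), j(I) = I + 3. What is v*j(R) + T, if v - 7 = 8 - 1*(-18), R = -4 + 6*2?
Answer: 1481/4 ≈ 370.25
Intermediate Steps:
R = 8 (R = -4 + 12 = 8)
j(I) = 3 + I
T = 29/4 (T = 5 - (-1*2 + 1/(-4 + 0)) = 5 - (-2 + 1/(-4)) = 5 - (-2 - 1/4) = 5 - 1*(-9/4) = 5 + 9/4 = 29/4 ≈ 7.2500)
v = 33 (v = 7 + (8 - 1*(-18)) = 7 + (8 + 18) = 7 + 26 = 33)
v*j(R) + T = 33*(3 + 8) + 29/4 = 33*11 + 29/4 = 363 + 29/4 = 1481/4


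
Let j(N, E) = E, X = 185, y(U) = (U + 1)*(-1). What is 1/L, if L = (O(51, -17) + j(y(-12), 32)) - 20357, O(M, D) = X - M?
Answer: -1/20191 ≈ -4.9527e-5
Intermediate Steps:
y(U) = -1 - U (y(U) = (1 + U)*(-1) = -1 - U)
O(M, D) = 185 - M
L = -20191 (L = ((185 - 1*51) + 32) - 20357 = ((185 - 51) + 32) - 20357 = (134 + 32) - 20357 = 166 - 20357 = -20191)
1/L = 1/(-20191) = -1/20191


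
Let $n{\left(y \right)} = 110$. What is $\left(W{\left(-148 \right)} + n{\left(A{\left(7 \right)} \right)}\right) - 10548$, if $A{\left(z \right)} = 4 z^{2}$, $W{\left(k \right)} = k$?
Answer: $-10586$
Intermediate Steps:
$\left(W{\left(-148 \right)} + n{\left(A{\left(7 \right)} \right)}\right) - 10548 = \left(-148 + 110\right) - 10548 = -38 - 10548 = -10586$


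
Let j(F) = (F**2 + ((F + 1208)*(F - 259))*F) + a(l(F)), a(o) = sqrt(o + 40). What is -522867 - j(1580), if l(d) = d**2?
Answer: -5822077107 - 2*sqrt(624110) ≈ -5.8221e+9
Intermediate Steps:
a(o) = sqrt(40 + o)
j(F) = F**2 + sqrt(40 + F**2) + F*(-259 + F)*(1208 + F) (j(F) = (F**2 + ((F + 1208)*(F - 259))*F) + sqrt(40 + F**2) = (F**2 + ((1208 + F)*(-259 + F))*F) + sqrt(40 + F**2) = (F**2 + ((-259 + F)*(1208 + F))*F) + sqrt(40 + F**2) = (F**2 + F*(-259 + F)*(1208 + F)) + sqrt(40 + F**2) = F**2 + sqrt(40 + F**2) + F*(-259 + F)*(1208 + F))
-522867 - j(1580) = -522867 - (1580**3 + sqrt(40 + 1580**2) - 312872*1580 + 950*1580**2) = -522867 - (3944312000 + sqrt(40 + 2496400) - 494337760 + 950*2496400) = -522867 - (3944312000 + sqrt(2496440) - 494337760 + 2371580000) = -522867 - (3944312000 + 2*sqrt(624110) - 494337760 + 2371580000) = -522867 - (5821554240 + 2*sqrt(624110)) = -522867 + (-5821554240 - 2*sqrt(624110)) = -5822077107 - 2*sqrt(624110)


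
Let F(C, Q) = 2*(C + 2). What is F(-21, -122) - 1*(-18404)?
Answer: 18366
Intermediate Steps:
F(C, Q) = 4 + 2*C (F(C, Q) = 2*(2 + C) = 4 + 2*C)
F(-21, -122) - 1*(-18404) = (4 + 2*(-21)) - 1*(-18404) = (4 - 42) + 18404 = -38 + 18404 = 18366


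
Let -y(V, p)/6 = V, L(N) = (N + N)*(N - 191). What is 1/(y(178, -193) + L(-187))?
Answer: 1/140304 ≈ 7.1274e-6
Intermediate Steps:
L(N) = 2*N*(-191 + N) (L(N) = (2*N)*(-191 + N) = 2*N*(-191 + N))
y(V, p) = -6*V
1/(y(178, -193) + L(-187)) = 1/(-6*178 + 2*(-187)*(-191 - 187)) = 1/(-1068 + 2*(-187)*(-378)) = 1/(-1068 + 141372) = 1/140304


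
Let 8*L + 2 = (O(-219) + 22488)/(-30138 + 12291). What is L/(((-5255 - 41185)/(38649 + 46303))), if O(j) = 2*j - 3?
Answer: 204383893/276271560 ≈ 0.73979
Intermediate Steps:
O(j) = -3 + 2*j
L = -19247/47592 (L = -¼ + (((-3 + 2*(-219)) + 22488)/(-30138 + 12291))/8 = -¼ + (((-3 - 438) + 22488)/(-17847))/8 = -¼ + ((-441 + 22488)*(-1/17847))/8 = -¼ + (22047*(-1/17847))/8 = -¼ + (⅛)*(-7349/5949) = -¼ - 7349/47592 = -19247/47592 ≈ -0.40442)
L/(((-5255 - 41185)/(38649 + 46303))) = -19247*(38649 + 46303)/(-5255 - 41185)/47592 = -19247/(47592*((-46440/84952))) = -19247/(47592*((-46440*1/84952))) = -19247/(47592*(-5805/10619)) = -19247/47592*(-10619/5805) = 204383893/276271560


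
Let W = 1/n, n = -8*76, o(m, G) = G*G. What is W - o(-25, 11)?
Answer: -73569/608 ≈ -121.00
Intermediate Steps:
o(m, G) = G²
n = -608
W = -1/608 (W = 1/(-608) = -1/608 ≈ -0.0016447)
W - o(-25, 11) = -1/608 - 1*11² = -1/608 - 1*121 = -1/608 - 121 = -73569/608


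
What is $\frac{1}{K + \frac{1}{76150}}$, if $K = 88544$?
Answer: $\frac{76150}{6742625601} \approx 1.1294 \cdot 10^{-5}$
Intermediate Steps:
$\frac{1}{K + \frac{1}{76150}} = \frac{1}{88544 + \frac{1}{76150}} = \frac{1}{\frac{6742625601}{76150}} = \frac{76150}{6742625601}$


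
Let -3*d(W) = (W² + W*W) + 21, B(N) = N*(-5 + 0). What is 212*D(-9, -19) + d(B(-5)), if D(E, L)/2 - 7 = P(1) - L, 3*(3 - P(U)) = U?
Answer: 11731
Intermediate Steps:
B(N) = -5*N (B(N) = N*(-5) = -5*N)
P(U) = 3 - U/3
D(E, L) = 58/3 - 2*L (D(E, L) = 14 + 2*((3 - ⅓*1) - L) = 14 + 2*((3 - ⅓) - L) = 14 + 2*(8/3 - L) = 14 + (16/3 - 2*L) = 58/3 - 2*L)
d(W) = -7 - 2*W²/3 (d(W) = -((W² + W*W) + 21)/3 = -((W² + W²) + 21)/3 = -(2*W² + 21)/3 = -(21 + 2*W²)/3 = -7 - 2*W²/3)
212*D(-9, -19) + d(B(-5)) = 212*(58/3 - 2*(-19)) + (-7 - 2*(-5*(-5))²/3) = 212*(58/3 + 38) + (-7 - ⅔*25²) = 212*(172/3) + (-7 - ⅔*625) = 36464/3 + (-7 - 1250/3) = 36464/3 - 1271/3 = 11731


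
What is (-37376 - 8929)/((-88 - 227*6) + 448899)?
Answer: -46305/447449 ≈ -0.10349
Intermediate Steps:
(-37376 - 8929)/((-88 - 227*6) + 448899) = -46305/((-88 - 1362) + 448899) = -46305/(-1450 + 448899) = -46305/447449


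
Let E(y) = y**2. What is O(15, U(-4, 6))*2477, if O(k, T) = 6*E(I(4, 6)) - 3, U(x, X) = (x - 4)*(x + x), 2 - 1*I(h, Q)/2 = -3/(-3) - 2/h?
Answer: 126327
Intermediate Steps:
I(h, Q) = 2 + 4/h (I(h, Q) = 4 - 2*(-3/(-3) - 2/h) = 4 - 2*(-3*(-1/3) - 2/h) = 4 - 2*(1 - 2/h) = 4 + (-2 + 4/h) = 2 + 4/h)
U(x, X) = 2*x*(-4 + x) (U(x, X) = (-4 + x)*(2*x) = 2*x*(-4 + x))
O(k, T) = 51 (O(k, T) = 6*(2 + 4/4)**2 - 3 = 6*(2 + 4*(1/4))**2 - 3 = 6*(2 + 1)**2 - 3 = 6*3**2 - 3 = 6*9 - 3 = 54 - 3 = 51)
O(15, U(-4, 6))*2477 = 51*2477 = 126327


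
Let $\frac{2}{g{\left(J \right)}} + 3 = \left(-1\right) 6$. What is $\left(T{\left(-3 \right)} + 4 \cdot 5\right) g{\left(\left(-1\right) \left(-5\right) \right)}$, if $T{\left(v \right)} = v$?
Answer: $- \frac{34}{9} \approx -3.7778$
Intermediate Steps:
$g{\left(J \right)} = - \frac{2}{9}$ ($g{\left(J \right)} = \frac{2}{-3 - 6} = \frac{2}{-9} = 2 \left(- \frac{1}{9}\right) = - \frac{2}{9}$)
$\left(T{\left(-3 \right)} + 4 \cdot 5\right) g{\left(\left(-1\right) \left(-5\right) \right)} = \left(-3 + 4 \cdot 5\right) \left(- \frac{2}{9}\right) = \left(-3 + 20\right) \left(- \frac{2}{9}\right) = 17 \left(- \frac{2}{9}\right) = - \frac{34}{9}$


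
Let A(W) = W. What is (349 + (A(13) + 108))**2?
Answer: 220900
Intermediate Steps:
(349 + (A(13) + 108))**2 = (349 + (13 + 108))**2 = (349 + 121)**2 = 470**2 = 220900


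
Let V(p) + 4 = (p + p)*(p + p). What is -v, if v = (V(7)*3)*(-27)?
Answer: 15552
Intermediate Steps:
V(p) = -4 + 4*p**2 (V(p) = -4 + (p + p)*(p + p) = -4 + (2*p)*(2*p) = -4 + 4*p**2)
v = -15552 (v = ((-4 + 4*7**2)*3)*(-27) = ((-4 + 4*49)*3)*(-27) = ((-4 + 196)*3)*(-27) = (192*3)*(-27) = 576*(-27) = -15552)
-v = -1*(-15552) = 15552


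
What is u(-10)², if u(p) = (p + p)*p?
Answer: 40000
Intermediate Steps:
u(p) = 2*p² (u(p) = (2*p)*p = 2*p²)
u(-10)² = (2*(-10)²)² = (2*100)² = 200² = 40000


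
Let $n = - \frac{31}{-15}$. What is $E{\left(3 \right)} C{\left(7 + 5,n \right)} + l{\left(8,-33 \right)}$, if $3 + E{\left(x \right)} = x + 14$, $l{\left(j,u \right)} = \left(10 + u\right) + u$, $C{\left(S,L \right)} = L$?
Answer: $- \frac{406}{15} \approx -27.067$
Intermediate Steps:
$n = \frac{31}{15}$ ($n = \left(-31\right) \left(- \frac{1}{15}\right) = \frac{31}{15} \approx 2.0667$)
$l{\left(j,u \right)} = 10 + 2 u$
$E{\left(x \right)} = 11 + x$ ($E{\left(x \right)} = -3 + \left(x + 14\right) = -3 + \left(14 + x\right) = 11 + x$)
$E{\left(3 \right)} C{\left(7 + 5,n \right)} + l{\left(8,-33 \right)} = \left(11 + 3\right) \frac{31}{15} + \left(10 + 2 \left(-33\right)\right) = 14 \cdot \frac{31}{15} + \left(10 - 66\right) = \frac{434}{15} - 56 = - \frac{406}{15}$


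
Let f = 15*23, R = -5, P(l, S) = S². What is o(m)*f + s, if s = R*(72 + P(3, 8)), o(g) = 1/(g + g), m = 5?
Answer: -1291/2 ≈ -645.50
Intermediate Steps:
o(g) = 1/(2*g)
f = 345
s = -680 (s = -5*(72 + 8²) = -5*(72 + 64) = -5*136 = -680)
o(m)*f + s = ((½)/5)*345 - 680 = ((½)*(⅕))*345 - 680 = (⅒)*345 - 680 = 69/2 - 680 = -1291/2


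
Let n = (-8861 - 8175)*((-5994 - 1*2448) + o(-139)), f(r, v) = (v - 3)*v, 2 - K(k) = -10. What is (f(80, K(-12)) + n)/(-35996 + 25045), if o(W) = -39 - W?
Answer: -142114420/10951 ≈ -12977.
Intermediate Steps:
K(k) = 12 (K(k) = 2 - 1*(-10) = 2 + 10 = 12)
f(r, v) = v*(-3 + v) (f(r, v) = (-3 + v)*v = v*(-3 + v))
n = 142114312 (n = (-8861 - 8175)*((-5994 - 1*2448) + (-39 - 1*(-139))) = -17036*((-5994 - 2448) + (-39 + 139)) = -17036*(-8442 + 100) = -17036*(-8342) = 142114312)
(f(80, K(-12)) + n)/(-35996 + 25045) = (12*(-3 + 12) + 142114312)/(-35996 + 25045) = (12*9 + 142114312)/(-10951) = (108 + 142114312)*(-1/10951) = 142114420*(-1/10951) = -142114420/10951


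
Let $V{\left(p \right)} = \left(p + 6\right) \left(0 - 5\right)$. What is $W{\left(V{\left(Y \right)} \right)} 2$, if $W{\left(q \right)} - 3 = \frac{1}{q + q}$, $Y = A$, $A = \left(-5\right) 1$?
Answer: $\frac{29}{5} \approx 5.8$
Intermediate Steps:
$A = -5$
$Y = -5$
$V{\left(p \right)} = -30 - 5 p$ ($V{\left(p \right)} = \left(6 + p\right) \left(-5\right) = -30 - 5 p$)
$W{\left(q \right)} = 3 + \frac{1}{2 q}$ ($W{\left(q \right)} = 3 + \frac{1}{q + q} = 3 + \frac{1}{2 q}$)
$W{\left(V{\left(Y \right)} \right)} 2 = \left(3 + \frac{1}{2 \left(-30 - -25\right)}\right) 2 = \left(3 + \frac{1}{2 \left(-30 + 25\right)}\right) 2 = \left(3 + \frac{1}{2 \left(-5\right)}\right) 2 = \left(3 + \frac{1}{2} \left(- \frac{1}{5}\right)\right) 2 = \left(3 - \frac{1}{10}\right) 2 = \frac{29}{10} \cdot 2 = \frac{29}{5}$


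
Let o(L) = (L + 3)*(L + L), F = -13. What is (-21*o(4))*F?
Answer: 15288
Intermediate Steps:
o(L) = 2*L*(3 + L) (o(L) = (3 + L)*(2*L) = 2*L*(3 + L))
(-21*o(4))*F = -42*4*(3 + 4)*(-13) = -42*4*7*(-13) = -21*56*(-13) = -1176*(-13) = 15288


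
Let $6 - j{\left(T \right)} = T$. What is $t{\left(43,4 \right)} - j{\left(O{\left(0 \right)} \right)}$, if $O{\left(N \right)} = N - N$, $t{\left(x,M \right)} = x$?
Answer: $37$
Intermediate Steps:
$O{\left(N \right)} = 0$
$j{\left(T \right)} = 6 - T$
$t{\left(43,4 \right)} - j{\left(O{\left(0 \right)} \right)} = 43 - \left(6 - 0\right) = 43 - \left(6 + 0\right) = 43 - 6 = 37$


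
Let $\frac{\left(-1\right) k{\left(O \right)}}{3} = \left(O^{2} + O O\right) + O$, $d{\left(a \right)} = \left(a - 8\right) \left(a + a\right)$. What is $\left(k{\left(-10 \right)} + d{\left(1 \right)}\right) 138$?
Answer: $-80592$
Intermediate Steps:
$d{\left(a \right)} = 2 a \left(-8 + a\right)$ ($d{\left(a \right)} = \left(-8 + a\right) 2 a = 2 a \left(-8 + a\right)$)
$k{\left(O \right)} = - 6 O^{2} - 3 O$ ($k{\left(O \right)} = - 3 \left(\left(O^{2} + O O\right) + O\right) = - 3 \left(\left(O^{2} + O^{2}\right) + O\right) = - 3 \left(2 O^{2} + O\right) = - 3 \left(O + 2 O^{2}\right) = - 6 O^{2} - 3 O$)
$\left(k{\left(-10 \right)} + d{\left(1 \right)}\right) 138 = \left(\left(-3\right) \left(-10\right) \left(1 + 2 \left(-10\right)\right) + 2 \cdot 1 \left(-8 + 1\right)\right) 138 = \left(\left(-3\right) \left(-10\right) \left(1 - 20\right) + 2 \cdot 1 \left(-7\right)\right) 138 = \left(\left(-3\right) \left(-10\right) \left(-19\right) - 14\right) 138 = \left(-570 - 14\right) 138 = \left(-584\right) 138 = -80592$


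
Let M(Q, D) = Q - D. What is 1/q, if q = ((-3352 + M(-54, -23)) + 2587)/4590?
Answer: -2295/398 ≈ -5.7663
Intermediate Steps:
q = -398/2295 (q = ((-3352 + (-54 - 1*(-23))) + 2587)/4590 = ((-3352 + (-54 + 23)) + 2587)*(1/4590) = ((-3352 - 31) + 2587)*(1/4590) = (-3383 + 2587)*(1/4590) = -796*1/4590 = -398/2295 ≈ -0.17342)
1/q = 1/(-398/2295) = -2295/398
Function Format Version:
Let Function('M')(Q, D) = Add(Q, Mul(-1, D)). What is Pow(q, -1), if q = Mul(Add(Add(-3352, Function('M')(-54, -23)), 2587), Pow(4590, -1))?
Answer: Rational(-2295, 398) ≈ -5.7663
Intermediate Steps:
q = Rational(-398, 2295) (q = Mul(Add(Add(-3352, Add(-54, Mul(-1, -23))), 2587), Pow(4590, -1)) = Mul(Add(Add(-3352, Add(-54, 23)), 2587), Rational(1, 4590)) = Mul(Add(Add(-3352, -31), 2587), Rational(1, 4590)) = Mul(Add(-3383, 2587), Rational(1, 4590)) = Mul(-796, Rational(1, 4590)) = Rational(-398, 2295) ≈ -0.17342)
Pow(q, -1) = Pow(Rational(-398, 2295), -1) = Rational(-2295, 398)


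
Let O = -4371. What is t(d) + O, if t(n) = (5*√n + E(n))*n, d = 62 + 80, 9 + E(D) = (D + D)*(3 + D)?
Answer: 5841911 + 710*√142 ≈ 5.8504e+6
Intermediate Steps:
E(D) = -9 + 2*D*(3 + D) (E(D) = -9 + (D + D)*(3 + D) = -9 + (2*D)*(3 + D) = -9 + 2*D*(3 + D))
d = 142
t(n) = n*(-9 + 2*n² + 5*√n + 6*n) (t(n) = (5*√n + (-9 + 2*n² + 6*n))*n = (-9 + 2*n² + 5*√n + 6*n)*n = n*(-9 + 2*n² + 5*√n + 6*n))
t(d) + O = (5*142^(3/2) + 142*(-9 + 2*142² + 6*142)) - 4371 = (5*(142*√142) + 142*(-9 + 2*20164 + 852)) - 4371 = (710*√142 + 142*(-9 + 40328 + 852)) - 4371 = (710*√142 + 142*41171) - 4371 = (710*√142 + 5846282) - 4371 = (5846282 + 710*√142) - 4371 = 5841911 + 710*√142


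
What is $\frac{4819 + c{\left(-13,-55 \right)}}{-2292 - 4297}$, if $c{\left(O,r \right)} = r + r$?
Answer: $- \frac{4709}{6589} \approx -0.71468$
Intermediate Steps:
$c{\left(O,r \right)} = 2 r$
$\frac{4819 + c{\left(-13,-55 \right)}}{-2292 - 4297} = \frac{4819 + 2 \left(-55\right)}{-2292 - 4297} = \frac{4819 - 110}{-6589} = 4709 \left(- \frac{1}{6589}\right) = - \frac{4709}{6589}$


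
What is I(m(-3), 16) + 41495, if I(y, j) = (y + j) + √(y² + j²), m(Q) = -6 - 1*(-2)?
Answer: 41507 + 4*√17 ≈ 41524.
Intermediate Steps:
m(Q) = -4 (m(Q) = -6 + 2 = -4)
I(y, j) = j + y + √(j² + y²) (I(y, j) = (j + y) + √(j² + y²) = j + y + √(j² + y²))
I(m(-3), 16) + 41495 = (16 - 4 + √(16² + (-4)²)) + 41495 = (16 - 4 + √(256 + 16)) + 41495 = (16 - 4 + √272) + 41495 = (16 - 4 + 4*√17) + 41495 = (12 + 4*√17) + 41495 = 41507 + 4*√17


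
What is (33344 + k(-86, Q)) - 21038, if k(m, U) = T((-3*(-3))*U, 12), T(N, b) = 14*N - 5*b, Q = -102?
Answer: -606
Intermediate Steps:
T(N, b) = -5*b + 14*N
k(m, U) = -60 + 126*U (k(m, U) = -5*12 + 14*((-3*(-3))*U) = -60 + 14*(9*U) = -60 + 126*U)
(33344 + k(-86, Q)) - 21038 = (33344 + (-60 + 126*(-102))) - 21038 = (33344 + (-60 - 12852)) - 21038 = (33344 - 12912) - 21038 = 20432 - 21038 = -606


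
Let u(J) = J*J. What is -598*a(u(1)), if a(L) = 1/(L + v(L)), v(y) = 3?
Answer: -299/2 ≈ -149.50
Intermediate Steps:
u(J) = J**2
a(L) = 1/(3 + L) (a(L) = 1/(L + 3) = 1/(3 + L))
-598*a(u(1)) = -598/(3 + 1**2) = -598/(3 + 1) = -598/4 = -598*1/4 = -299/2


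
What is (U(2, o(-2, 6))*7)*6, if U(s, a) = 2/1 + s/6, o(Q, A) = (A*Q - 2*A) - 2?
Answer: 98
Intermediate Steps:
o(Q, A) = -2 - 2*A + A*Q (o(Q, A) = (-2*A + A*Q) - 2 = -2 - 2*A + A*Q)
U(s, a) = 2 + s/6 (U(s, a) = 2*1 + s*(1/6) = 2 + s/6)
(U(2, o(-2, 6))*7)*6 = ((2 + (1/6)*2)*7)*6 = ((2 + 1/3)*7)*6 = ((7/3)*7)*6 = (49/3)*6 = 98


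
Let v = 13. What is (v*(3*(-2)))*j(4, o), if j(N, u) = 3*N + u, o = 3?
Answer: -1170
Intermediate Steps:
j(N, u) = u + 3*N
(v*(3*(-2)))*j(4, o) = (13*(3*(-2)))*(3 + 3*4) = (13*(-6))*(3 + 12) = -78*15 = -1170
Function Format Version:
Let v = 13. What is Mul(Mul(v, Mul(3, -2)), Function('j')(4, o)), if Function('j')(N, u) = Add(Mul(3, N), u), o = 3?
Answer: -1170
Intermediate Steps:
Function('j')(N, u) = Add(u, Mul(3, N))
Mul(Mul(v, Mul(3, -2)), Function('j')(4, o)) = Mul(Mul(13, Mul(3, -2)), Add(3, Mul(3, 4))) = Mul(Mul(13, -6), Add(3, 12)) = Mul(-78, 15) = -1170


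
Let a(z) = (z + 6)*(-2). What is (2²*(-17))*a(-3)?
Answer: 408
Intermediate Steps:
a(z) = -12 - 2*z (a(z) = (6 + z)*(-2) = -12 - 2*z)
(2²*(-17))*a(-3) = (2²*(-17))*(-12 - 2*(-3)) = (4*(-17))*(-12 + 6) = -68*(-6) = 408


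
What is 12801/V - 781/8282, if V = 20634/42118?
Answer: 744207506487/28481798 ≈ 26129.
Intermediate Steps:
V = 10317/21059 (V = 20634*(1/42118) = 10317/21059 ≈ 0.48991)
12801/V - 781/8282 = 12801/(10317/21059) - 781/8282 = 12801*(21059/10317) - 781*1/8282 = 89858753/3439 - 781/8282 = 744207506487/28481798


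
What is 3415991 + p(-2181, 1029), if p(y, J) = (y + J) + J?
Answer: 3415868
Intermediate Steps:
p(y, J) = y + 2*J (p(y, J) = (J + y) + J = y + 2*J)
3415991 + p(-2181, 1029) = 3415991 + (-2181 + 2*1029) = 3415991 + (-2181 + 2058) = 3415991 - 123 = 3415868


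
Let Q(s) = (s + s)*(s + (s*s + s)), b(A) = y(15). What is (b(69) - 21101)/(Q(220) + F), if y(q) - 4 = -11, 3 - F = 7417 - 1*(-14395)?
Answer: -21108/21467791 ≈ -0.00098324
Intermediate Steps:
F = -21809 (F = 3 - (7417 - 1*(-14395)) = 3 - (7417 + 14395) = 3 - 1*21812 = 3 - 21812 = -21809)
y(q) = -7 (y(q) = 4 - 11 = -7)
b(A) = -7
Q(s) = 2*s*(s**2 + 2*s) (Q(s) = (2*s)*(s + (s**2 + s)) = (2*s)*(s + (s + s**2)) = (2*s)*(s**2 + 2*s) = 2*s*(s**2 + 2*s))
(b(69) - 21101)/(Q(220) + F) = (-7 - 21101)/(2*220**2*(2 + 220) - 21809) = -21108/(2*48400*222 - 21809) = -21108/(21489600 - 21809) = -21108/21467791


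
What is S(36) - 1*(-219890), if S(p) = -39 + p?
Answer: 219887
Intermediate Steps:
S(36) - 1*(-219890) = (-39 + 36) - 1*(-219890) = -3 + 219890 = 219887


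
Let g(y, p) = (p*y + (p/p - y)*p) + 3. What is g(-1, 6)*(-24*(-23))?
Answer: 4968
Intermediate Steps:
g(y, p) = 3 + p*y + p*(1 - y) (g(y, p) = (p*y + (1 - y)*p) + 3 = (p*y + p*(1 - y)) + 3 = 3 + p*y + p*(1 - y))
g(-1, 6)*(-24*(-23)) = (3 + 6)*(-24*(-23)) = 9*552 = 4968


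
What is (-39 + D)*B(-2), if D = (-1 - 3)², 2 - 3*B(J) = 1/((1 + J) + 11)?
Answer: -437/30 ≈ -14.567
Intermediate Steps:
B(J) = ⅔ - 1/(3*(12 + J)) (B(J) = ⅔ - 1/(3*((1 + J) + 11)) = ⅔ - 1/(3*(12 + J)))
D = 16 (D = (-4)² = 16)
(-39 + D)*B(-2) = (-39 + 16)*((23 + 2*(-2))/(3*(12 - 2))) = -23*(23 - 4)/(3*10) = -23*19/(3*10) = -23*19/30 = -437/30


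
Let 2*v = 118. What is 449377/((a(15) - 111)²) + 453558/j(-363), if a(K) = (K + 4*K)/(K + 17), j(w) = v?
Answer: 5510452155014/713282211 ≈ 7725.5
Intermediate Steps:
v = 59 (v = (½)*118 = 59)
j(w) = 59
a(K) = 5*K/(17 + K) (a(K) = (5*K)/(17 + K) = 5*K/(17 + K))
449377/((a(15) - 111)²) + 453558/j(-363) = 449377/((5*15/(17 + 15) - 111)²) + 453558/59 = 449377/((5*15/32 - 111)²) + 453558*(1/59) = 449377/((5*15*(1/32) - 111)²) + 453558/59 = 449377/((75/32 - 111)²) + 453558/59 = 449377/((-3477/32)²) + 453558/59 = 449377/(12089529/1024) + 453558/59 = 449377*(1024/12089529) + 453558/59 = 460162048/12089529 + 453558/59 = 5510452155014/713282211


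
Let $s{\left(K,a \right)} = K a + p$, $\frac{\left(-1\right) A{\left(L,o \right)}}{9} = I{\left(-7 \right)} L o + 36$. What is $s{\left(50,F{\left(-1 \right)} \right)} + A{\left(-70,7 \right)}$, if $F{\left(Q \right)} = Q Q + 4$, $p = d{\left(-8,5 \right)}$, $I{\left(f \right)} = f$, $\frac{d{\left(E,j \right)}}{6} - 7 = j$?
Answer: $-30872$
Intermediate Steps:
$d{\left(E,j \right)} = 42 + 6 j$
$p = 72$ ($p = 42 + 6 \cdot 5 = 42 + 30 = 72$)
$A{\left(L,o \right)} = -324 + 63 L o$ ($A{\left(L,o \right)} = - 9 \left(- 7 L o + 36\right) = - 9 \left(36 - 7 L o\right) = -324 + 63 L o$)
$F{\left(Q \right)} = 4 + Q^{2}$ ($F{\left(Q \right)} = Q^{2} + 4 = 4 + Q^{2}$)
$s{\left(K,a \right)} = 72 + K a$ ($s{\left(K,a \right)} = K a + 72 = 72 + K a$)
$s{\left(50,F{\left(-1 \right)} \right)} + A{\left(-70,7 \right)} = \left(72 + 50 \left(4 + \left(-1\right)^{2}\right)\right) + \left(-324 + 63 \left(-70\right) 7\right) = \left(72 + 50 \left(4 + 1\right)\right) - 31194 = \left(72 + 50 \cdot 5\right) - 31194 = \left(72 + 250\right) - 31194 = 322 - 31194 = -30872$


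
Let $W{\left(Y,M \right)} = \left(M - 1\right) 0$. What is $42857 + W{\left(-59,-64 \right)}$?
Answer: $42857$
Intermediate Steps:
$W{\left(Y,M \right)} = 0$ ($W{\left(Y,M \right)} = \left(-1 + M\right) 0 = 0$)
$42857 + W{\left(-59,-64 \right)} = 42857 + 0 = 42857$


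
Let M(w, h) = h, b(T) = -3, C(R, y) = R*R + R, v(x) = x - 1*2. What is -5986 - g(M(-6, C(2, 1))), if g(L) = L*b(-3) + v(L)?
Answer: -5972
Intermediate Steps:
v(x) = -2 + x (v(x) = x - 2 = -2 + x)
C(R, y) = R + R**2 (C(R, y) = R**2 + R = R + R**2)
g(L) = -2 - 2*L (g(L) = L*(-3) + (-2 + L) = -3*L + (-2 + L) = -2 - 2*L)
-5986 - g(M(-6, C(2, 1))) = -5986 - (-2 - 4*(1 + 2)) = -5986 - (-2 - 4*3) = -5986 - (-2 - 2*6) = -5986 - (-2 - 12) = -5986 - 1*(-14) = -5986 + 14 = -5972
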